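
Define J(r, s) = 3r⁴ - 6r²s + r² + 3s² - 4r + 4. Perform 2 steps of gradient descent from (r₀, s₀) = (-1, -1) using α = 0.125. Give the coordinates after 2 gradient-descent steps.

(-26.5703125, 5.796875)

∇J = (12r³ - 12rs + 2r - 4, -6r² + 6s)
Step 1: at (-1, -1), ∇J = (-30, -12) → (-1, -1) − 0.125·(-30, -12) = (2.75, 0.5)
Step 2: at (2.75, 0.5), ∇J = (234.5625, -42.375) → (2.75, 0.5) − 0.125·(234.5625, -42.375) = (-26.5703125, 5.796875)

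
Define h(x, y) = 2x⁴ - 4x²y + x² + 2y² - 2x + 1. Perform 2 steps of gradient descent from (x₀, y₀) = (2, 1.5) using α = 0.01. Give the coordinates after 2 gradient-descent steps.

∇h = (8x³ - 8xy + 2x - 2, -4x² + 4y)
(x₁, y₁) = (2, 1.5) − 0.01·(42, -10) = (1.58, 1.6)
(x₂, y₂) = (1.58, 1.6) − 0.01·(12.490496, -3.5856) = (1.45509504, 1.635856)

(1.45509504, 1.635856)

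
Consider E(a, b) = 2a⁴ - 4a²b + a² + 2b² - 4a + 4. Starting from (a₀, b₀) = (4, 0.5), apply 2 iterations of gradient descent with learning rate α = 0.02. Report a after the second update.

∇E = (8a³ - 8ab + 2a - 4, -4a² + 4b)
(a₁, b₁) = (4, 0.5) − 0.02·(500, -62) = (-6, 1.74)
(a₂, b₂) = (-6, 1.74) − 0.02·(-1660.48, -137.04) = (27.2096, 4.4808)
a = 27.2096

27.2096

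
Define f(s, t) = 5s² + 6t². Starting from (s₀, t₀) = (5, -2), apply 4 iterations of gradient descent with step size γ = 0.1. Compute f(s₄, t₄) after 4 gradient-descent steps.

0.00006144

∇f = (10s, 12t)
(s₁, t₁) = (5, -2) − 0.1·(50, -24) = (0, 0.4)
(s₂, t₂) = (0, 0.4) − 0.1·(0, 4.8) = (0, -0.08)
(s₃, t₃) = (0, -0.08) − 0.1·(0, -0.96) = (0, 0.016)
(s₄, t₄) = (0, 0.016) − 0.1·(0, 0.192) = (0, -0.0032)
f(0, -0.0032) = 0.00006144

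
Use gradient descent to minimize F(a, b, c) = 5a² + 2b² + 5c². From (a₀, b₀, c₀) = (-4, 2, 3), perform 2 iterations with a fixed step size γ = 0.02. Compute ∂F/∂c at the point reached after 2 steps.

∇F = (10a, 4b, 10c)
(a₁, b₁, c₁) = (-4, 2, 3) − 0.02·(-40, 8, 30) = (-3.2, 1.84, 2.4)
(a₂, b₂, c₂) = (-3.2, 1.84, 2.4) − 0.02·(-32, 7.36, 24) = (-2.56, 1.6928, 1.92)
∂F/∂c at (-2.56, 1.6928, 1.92) = 19.2

19.2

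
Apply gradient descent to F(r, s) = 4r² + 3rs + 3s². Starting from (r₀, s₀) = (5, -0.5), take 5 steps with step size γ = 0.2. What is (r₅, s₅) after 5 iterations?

(-3.5808, -2.58368)

∇F = (8r + 3s, 3r + 6s)
Step 1: at (5, -0.5), ∇F = (38.5, 12) → (5, -0.5) − 0.2·(38.5, 12) = (-2.7, -2.9)
Step 2: at (-2.7, -2.9), ∇F = (-30.3, -25.5) → (-2.7, -2.9) − 0.2·(-30.3, -25.5) = (3.36, 2.2)
Step 3: at (3.36, 2.2), ∇F = (33.48, 23.28) → (3.36, 2.2) − 0.2·(33.48, 23.28) = (-3.336, -2.456)
Step 4: at (-3.336, -2.456), ∇F = (-34.056, -24.744) → (-3.336, -2.456) − 0.2·(-34.056, -24.744) = (3.4752, 2.4928)
Step 5: at (3.4752, 2.4928), ∇F = (35.28, 25.3824) → (3.4752, 2.4928) − 0.2·(35.28, 25.3824) = (-3.5808, -2.58368)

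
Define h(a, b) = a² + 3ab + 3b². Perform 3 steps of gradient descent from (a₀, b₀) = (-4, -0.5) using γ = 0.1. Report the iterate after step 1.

∇h = (2a + 3b, 3a + 6b)
(a₁, b₁) = (-4, -0.5) − 0.1·(-9.5, -15) = (-3.05, 1)

(-3.05, 1)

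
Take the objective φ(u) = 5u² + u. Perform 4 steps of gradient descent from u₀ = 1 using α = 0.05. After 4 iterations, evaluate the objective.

φ′(u) = 10u + 1
Step 1: φ′(1) = 11; u₁ = 1 − 0.05·11 = 0.45
Step 2: φ′(0.45) = 5.5; u₂ = 0.45 − 0.05·5.5 = 0.175
Step 3: φ′(0.175) = 2.75; u₃ = 0.175 − 0.05·2.75 = 0.0375
Step 4: φ′(0.0375) = 1.375; u₄ = 0.0375 − 0.05·1.375 = -0.03125
φ(-0.03125) = -0.0263671875

-0.0263671875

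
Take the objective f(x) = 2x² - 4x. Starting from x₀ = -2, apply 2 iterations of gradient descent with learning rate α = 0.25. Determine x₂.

1

f′(x) = 4x - 4
x₁ = -2 − 0.25·(-12) = 1
x₂ = 1 − 0.25·0 = 1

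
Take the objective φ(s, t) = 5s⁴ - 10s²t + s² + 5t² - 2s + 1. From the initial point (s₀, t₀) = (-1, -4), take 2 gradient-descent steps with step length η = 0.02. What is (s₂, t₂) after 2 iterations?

∇φ = (20s³ - 20st + 2s - 2, -10s² + 10t)
(s₁, t₁) = (-1, -4) − 0.02·(-104, -50) = (1.08, -3)
(s₂, t₂) = (1.08, -3) − 0.02·(90.15424, -41.664) = (-0.7230848, -2.16672)

(-0.7230848, -2.16672)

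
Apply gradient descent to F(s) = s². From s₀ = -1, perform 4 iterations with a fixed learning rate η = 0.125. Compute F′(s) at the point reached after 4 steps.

F′(s) = 2s
Step 1: F′(-1) = -2; s₁ = -1 − 0.125·(-2) = -0.75
Step 2: F′(-0.75) = -1.5; s₂ = -0.75 − 0.125·(-1.5) = -0.5625
Step 3: F′(-0.5625) = -1.125; s₃ = -0.5625 − 0.125·(-1.125) = -0.421875
Step 4: F′(-0.421875) = -0.84375; s₄ = -0.421875 − 0.125·(-0.84375) = -0.31640625
F′(s) at (-0.31640625) = -0.6328125

-0.6328125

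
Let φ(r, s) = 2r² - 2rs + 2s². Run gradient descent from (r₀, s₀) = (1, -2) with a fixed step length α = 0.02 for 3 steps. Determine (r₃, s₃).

∇φ = (4r - 2s, -2r + 4s)
Step 1: at (1, -2), ∇φ = (8, -10) → (1, -2) − 0.02·(8, -10) = (0.84, -1.8)
Step 2: at (0.84, -1.8), ∇φ = (6.96, -8.88) → (0.84, -1.8) − 0.02·(6.96, -8.88) = (0.7008, -1.6224)
Step 3: at (0.7008, -1.6224), ∇φ = (6.048, -7.8912) → (0.7008, -1.6224) − 0.02·(6.048, -7.8912) = (0.57984, -1.464576)

(0.57984, -1.464576)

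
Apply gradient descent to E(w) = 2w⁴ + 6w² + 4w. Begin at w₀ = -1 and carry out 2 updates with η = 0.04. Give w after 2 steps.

-0.33227008

E′(w) = 8w³ + 12w + 4
Step 1: E′(-1) = -16; w₁ = -1 − 0.04·(-16) = -0.36
Step 2: E′(-0.36) = -0.693248; w₂ = -0.36 − 0.04·(-0.693248) = -0.33227008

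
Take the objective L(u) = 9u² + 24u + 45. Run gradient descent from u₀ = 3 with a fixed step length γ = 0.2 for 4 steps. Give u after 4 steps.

L′(u) = 18u + 24
Step 1: L′(3) = 78; u₁ = 3 − 0.2·78 = -12.6
Step 2: L′(-12.6) = -202.8; u₂ = -12.6 − 0.2·(-202.8) = 27.96
Step 3: L′(27.96) = 527.28; u₃ = 27.96 − 0.2·527.28 = -77.496
Step 4: L′(-77.496) = -1370.928; u₄ = -77.496 − 0.2·(-1370.928) = 196.6896

196.6896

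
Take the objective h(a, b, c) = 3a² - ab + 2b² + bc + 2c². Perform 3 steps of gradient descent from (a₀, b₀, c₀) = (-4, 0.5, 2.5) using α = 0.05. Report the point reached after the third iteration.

(-1.366, -0.31775, 1.269875)

∇h = (6a - b, -a + 4b + c, b + 4c)
(a₁, b₁, c₁) = (-4, 0.5, 2.5) − 0.05·(-24.5, 8.5, 10.5) = (-2.775, 0.075, 1.975)
(a₂, b₂, c₂) = (-2.775, 0.075, 1.975) − 0.05·(-16.725, 5.05, 7.975) = (-1.93875, -0.1775, 1.57625)
(a₃, b₃, c₃) = (-1.93875, -0.1775, 1.57625) − 0.05·(-11.455, 2.805, 6.1275) = (-1.366, -0.31775, 1.269875)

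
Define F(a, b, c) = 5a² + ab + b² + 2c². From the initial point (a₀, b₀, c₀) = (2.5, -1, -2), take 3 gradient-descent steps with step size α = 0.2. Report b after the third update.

∇F = (10a + b, a + 2b, 4c)
(a₁, b₁, c₁) = (2.5, -1, -2) − 0.2·(24, 0.5, -8) = (-2.3, -1.1, -0.4)
(a₂, b₂, c₂) = (-2.3, -1.1, -0.4) − 0.2·(-24.1, -4.5, -1.6) = (2.52, -0.2, -0.08)
(a₃, b₃, c₃) = (2.52, -0.2, -0.08) − 0.2·(25, 2.12, -0.32) = (-2.48, -0.624, -0.016)
b = -0.624

-0.624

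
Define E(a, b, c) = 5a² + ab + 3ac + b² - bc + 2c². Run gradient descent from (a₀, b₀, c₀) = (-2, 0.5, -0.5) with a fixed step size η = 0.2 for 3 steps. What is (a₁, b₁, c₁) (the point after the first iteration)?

∇E = (10a + b + 3c, a + 2b - c, 3a - b + 4c)
(a₁, b₁, c₁) = (-2, 0.5, -0.5) − 0.2·(-21, -0.5, -8.5) = (2.2, 0.6, 1.2)

(2.2, 0.6, 1.2)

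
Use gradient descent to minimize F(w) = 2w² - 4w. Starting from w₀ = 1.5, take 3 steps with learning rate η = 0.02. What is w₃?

F′(w) = 4w - 4
Step 1: F′(1.5) = 2; w₁ = 1.5 − 0.02·2 = 1.46
Step 2: F′(1.46) = 1.84; w₂ = 1.46 − 0.02·1.84 = 1.4232
Step 3: F′(1.4232) = 1.6928; w₃ = 1.4232 − 0.02·1.6928 = 1.389344

1.389344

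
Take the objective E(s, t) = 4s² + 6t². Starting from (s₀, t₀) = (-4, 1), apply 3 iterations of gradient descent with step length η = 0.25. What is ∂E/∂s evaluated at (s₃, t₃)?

32

∇E = (8s, 12t)
Step 1: at (-4, 1), ∇E = (-32, 12) → (-4, 1) − 0.25·(-32, 12) = (4, -2)
Step 2: at (4, -2), ∇E = (32, -24) → (4, -2) − 0.25·(32, -24) = (-4, 4)
Step 3: at (-4, 4), ∇E = (-32, 48) → (-4, 4) − 0.25·(-32, 48) = (4, -8)
∂E/∂s at (4, -8) = 32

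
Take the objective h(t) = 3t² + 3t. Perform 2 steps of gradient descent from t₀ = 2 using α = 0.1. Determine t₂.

-0.1

h′(t) = 6t + 3
Step 1: h′(2) = 15; t₁ = 2 − 0.1·15 = 0.5
Step 2: h′(0.5) = 6; t₂ = 0.5 − 0.1·6 = -0.1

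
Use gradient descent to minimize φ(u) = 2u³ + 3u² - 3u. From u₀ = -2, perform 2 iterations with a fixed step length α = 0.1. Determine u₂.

-5.906

φ′(u) = 6u² + 6u - 3
Step 1: φ′(-2) = 9; u₁ = -2 − 0.1·9 = -2.9
Step 2: φ′(-2.9) = 30.06; u₂ = -2.9 − 0.1·30.06 = -5.906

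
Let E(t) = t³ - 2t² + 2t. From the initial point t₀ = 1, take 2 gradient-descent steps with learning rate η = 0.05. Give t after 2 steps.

E′(t) = 3t² - 4t + 2
Step 1: E′(1) = 1; t₁ = 1 − 0.05·1 = 0.95
Step 2: E′(0.95) = 0.9075; t₂ = 0.95 − 0.05·0.9075 = 0.904625

0.904625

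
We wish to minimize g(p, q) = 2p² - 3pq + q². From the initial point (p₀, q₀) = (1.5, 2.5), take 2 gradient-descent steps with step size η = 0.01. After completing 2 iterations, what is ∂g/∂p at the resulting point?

-1.35465

∇g = (4p - 3q, -3p + 2q)
Step 1: at (1.5, 2.5), ∇g = (-1.5, 0.5) → (1.5, 2.5) − 0.01·(-1.5, 0.5) = (1.515, 2.495)
Step 2: at (1.515, 2.495), ∇g = (-1.425, 0.445) → (1.515, 2.495) − 0.01·(-1.425, 0.445) = (1.52925, 2.49055)
∂g/∂p at (1.52925, 2.49055) = -1.35465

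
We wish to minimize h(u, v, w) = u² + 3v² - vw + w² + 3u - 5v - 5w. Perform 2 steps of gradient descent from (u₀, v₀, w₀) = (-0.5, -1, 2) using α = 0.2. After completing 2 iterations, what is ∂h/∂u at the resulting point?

0.72

∇h = (2u + 3, 6v - w - 5, -v + 2w - 5)
Step 1: at (-0.5, -1, 2), ∇h = (2, -13, 0) → (-0.5, -1, 2) − 0.2·(2, -13, 0) = (-0.9, 1.6, 2)
Step 2: at (-0.9, 1.6, 2), ∇h = (1.2, 2.6, -2.6) → (-0.9, 1.6, 2) − 0.2·(1.2, 2.6, -2.6) = (-1.14, 1.08, 2.52)
∂h/∂u at (-1.14, 1.08, 2.52) = 0.72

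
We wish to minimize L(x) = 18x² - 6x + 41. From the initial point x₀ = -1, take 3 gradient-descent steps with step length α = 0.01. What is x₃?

-0.139168

L′(x) = 36x - 6
x₁ = -1 − 0.01·(-42) = -0.58
x₂ = -0.58 − 0.01·(-26.88) = -0.3112
x₃ = -0.3112 − 0.01·(-17.2032) = -0.139168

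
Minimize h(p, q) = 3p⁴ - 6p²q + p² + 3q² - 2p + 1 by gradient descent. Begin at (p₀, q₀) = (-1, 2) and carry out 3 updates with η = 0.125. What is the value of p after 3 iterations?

∇h = (12p³ - 12pq + 2p - 2, -6p² + 6q)
(p₁, q₁) = (-1, 2) − 0.125·(8, 6) = (-2, 1.25)
(p₂, q₂) = (-2, 1.25) − 0.125·(-72, -16.5) = (7, 3.3125)
(p₃, q₃) = (7, 3.3125) − 0.125·(3849.75, -274.125) = (-474.21875, 37.578125)
p = -474.21875

-474.21875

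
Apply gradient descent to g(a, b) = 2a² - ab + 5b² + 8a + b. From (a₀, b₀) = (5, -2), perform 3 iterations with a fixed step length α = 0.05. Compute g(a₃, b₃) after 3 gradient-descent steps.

16.19793775

∇g = (4a - b + 8, -a + 10b + 1)
(a₁, b₁) = (5, -2) − 0.05·(30, -24) = (3.5, -0.8)
(a₂, b₂) = (3.5, -0.8) − 0.05·(22.8, -10.5) = (2.36, -0.275)
(a₃, b₃) = (2.36, -0.275) − 0.05·(17.715, -4.11) = (1.47425, -0.0695)
g(1.47425, -0.0695) = 16.19793775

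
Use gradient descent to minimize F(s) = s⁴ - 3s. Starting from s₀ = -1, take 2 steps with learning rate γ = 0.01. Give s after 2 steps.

-0.86782572

F′(s) = 4s³ - 3
Step 1: F′(-1) = -7; s₁ = -1 − 0.01·(-7) = -0.93
Step 2: F′(-0.93) = -6.217428; s₂ = -0.93 − 0.01·(-6.217428) = -0.86782572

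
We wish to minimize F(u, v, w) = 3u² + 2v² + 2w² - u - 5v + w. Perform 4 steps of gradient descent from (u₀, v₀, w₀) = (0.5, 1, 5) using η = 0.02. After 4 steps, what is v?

1.07090176

∇F = (6u - 1, 4v - 5, 4w + 1)
Step 1: at (0.5, 1, 5), ∇F = (2, -1, 21) → (0.5, 1, 5) − 0.02·(2, -1, 21) = (0.46, 1.02, 4.58)
Step 2: at (0.46, 1.02, 4.58), ∇F = (1.76, -0.92, 19.32) → (0.46, 1.02, 4.58) − 0.02·(1.76, -0.92, 19.32) = (0.4248, 1.0384, 4.1936)
Step 3: at (0.4248, 1.0384, 4.1936), ∇F = (1.5488, -0.8464, 17.7744) → (0.4248, 1.0384, 4.1936) − 0.02·(1.5488, -0.8464, 17.7744) = (0.393824, 1.055328, 3.838112)
Step 4: at (0.393824, 1.055328, 3.838112), ∇F = (1.362944, -0.778688, 16.352448) → (0.393824, 1.055328, 3.838112) − 0.02·(1.362944, -0.778688, 16.352448) = (0.36656512, 1.07090176, 3.51106304)
v = 1.07090176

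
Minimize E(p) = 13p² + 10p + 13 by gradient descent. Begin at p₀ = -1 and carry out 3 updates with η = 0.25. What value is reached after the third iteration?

102

E′(p) = 26p + 10
Step 1: E′(-1) = -16; p₁ = -1 − 0.25·(-16) = 3
Step 2: E′(3) = 88; p₂ = 3 − 0.25·88 = -19
Step 3: E′(-19) = -484; p₃ = -19 − 0.25·(-484) = 102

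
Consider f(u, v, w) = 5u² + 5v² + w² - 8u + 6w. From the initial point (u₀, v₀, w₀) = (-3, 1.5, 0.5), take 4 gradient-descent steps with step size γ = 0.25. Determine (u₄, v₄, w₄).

(-18.4375, 7.59375, -2.78125)

∇f = (10u - 8, 10v, 2w + 6)
Step 1: at (-3, 1.5, 0.5), ∇f = (-38, 15, 7) → (-3, 1.5, 0.5) − 0.25·(-38, 15, 7) = (6.5, -2.25, -1.25)
Step 2: at (6.5, -2.25, -1.25), ∇f = (57, -22.5, 3.5) → (6.5, -2.25, -1.25) − 0.25·(57, -22.5, 3.5) = (-7.75, 3.375, -2.125)
Step 3: at (-7.75, 3.375, -2.125), ∇f = (-85.5, 33.75, 1.75) → (-7.75, 3.375, -2.125) − 0.25·(-85.5, 33.75, 1.75) = (13.625, -5.0625, -2.5625)
Step 4: at (13.625, -5.0625, -2.5625), ∇f = (128.25, -50.625, 0.875) → (13.625, -5.0625, -2.5625) − 0.25·(128.25, -50.625, 0.875) = (-18.4375, 7.59375, -2.78125)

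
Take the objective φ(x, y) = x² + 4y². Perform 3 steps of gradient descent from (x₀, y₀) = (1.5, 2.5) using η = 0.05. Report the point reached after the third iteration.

(1.0935, 0.54)

∇φ = (2x, 8y)
(x₁, y₁) = (1.5, 2.5) − 0.05·(3, 20) = (1.35, 1.5)
(x₂, y₂) = (1.35, 1.5) − 0.05·(2.7, 12) = (1.215, 0.9)
(x₃, y₃) = (1.215, 0.9) − 0.05·(2.43, 7.2) = (1.0935, 0.54)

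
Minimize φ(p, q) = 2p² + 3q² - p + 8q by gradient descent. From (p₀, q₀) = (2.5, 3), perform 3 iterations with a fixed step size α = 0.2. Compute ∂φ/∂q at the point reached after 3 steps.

-0.208

∇φ = (4p - 1, 6q + 8)
(p₁, q₁) = (2.5, 3) − 0.2·(9, 26) = (0.7, -2.2)
(p₂, q₂) = (0.7, -2.2) − 0.2·(1.8, -5.2) = (0.34, -1.16)
(p₃, q₃) = (0.34, -1.16) − 0.2·(0.36, 1.04) = (0.268, -1.368)
∂φ/∂q at (0.268, -1.368) = -0.208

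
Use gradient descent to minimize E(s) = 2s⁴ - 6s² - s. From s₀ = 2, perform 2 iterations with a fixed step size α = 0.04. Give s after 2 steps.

E′(s) = 8s³ - 12s - 1
s₁ = 2 − 0.04·39 = 0.44
s₂ = 0.44 − 0.04·(-5.598528) = 0.66394112

0.66394112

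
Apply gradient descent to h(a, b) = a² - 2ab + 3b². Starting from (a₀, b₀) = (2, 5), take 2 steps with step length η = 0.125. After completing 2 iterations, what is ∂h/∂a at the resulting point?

∇h = (2a - 2b, -2a + 6b)
(a₁, b₁) = (2, 5) − 0.125·(-6, 26) = (2.75, 1.75)
(a₂, b₂) = (2.75, 1.75) − 0.125·(2, 5) = (2.5, 1.125)
∂h/∂a at (2.5, 1.125) = 2.75

2.75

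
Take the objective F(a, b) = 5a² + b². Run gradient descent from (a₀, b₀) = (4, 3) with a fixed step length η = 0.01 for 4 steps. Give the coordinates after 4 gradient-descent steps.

∇F = (10a, 2b)
Step 1: at (4, 3), ∇F = (40, 6) → (4, 3) − 0.01·(40, 6) = (3.6, 2.94)
Step 2: at (3.6, 2.94), ∇F = (36, 5.88) → (3.6, 2.94) − 0.01·(36, 5.88) = (3.24, 2.8812)
Step 3: at (3.24, 2.8812), ∇F = (32.4, 5.7624) → (3.24, 2.8812) − 0.01·(32.4, 5.7624) = (2.916, 2.823576)
Step 4: at (2.916, 2.823576), ∇F = (29.16, 5.647152) → (2.916, 2.823576) − 0.01·(29.16, 5.647152) = (2.6244, 2.76710448)

(2.6244, 2.76710448)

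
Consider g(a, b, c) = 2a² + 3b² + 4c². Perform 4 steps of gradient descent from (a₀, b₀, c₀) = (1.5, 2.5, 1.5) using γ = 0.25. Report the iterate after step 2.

(0, 0.625, 1.5)

∇g = (4a, 6b, 8c)
Step 1: at (1.5, 2.5, 1.5), ∇g = (6, 15, 12) → (1.5, 2.5, 1.5) − 0.25·(6, 15, 12) = (0, -1.25, -1.5)
Step 2: at (0, -1.25, -1.5), ∇g = (0, -7.5, -12) → (0, -1.25, -1.5) − 0.25·(0, -7.5, -12) = (0, 0.625, 1.5)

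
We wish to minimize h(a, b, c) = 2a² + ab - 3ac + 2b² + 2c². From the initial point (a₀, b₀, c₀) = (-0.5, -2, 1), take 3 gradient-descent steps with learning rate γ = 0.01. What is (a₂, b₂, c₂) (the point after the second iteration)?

(-0.3653, -1.8341, 0.8943)

∇h = (4a + b - 3c, a + 4b, -3a + 4c)
(a₁, b₁, c₁) = (-0.5, -2, 1) − 0.01·(-7, -8.5, 5.5) = (-0.43, -1.915, 0.945)
(a₂, b₂, c₂) = (-0.43, -1.915, 0.945) − 0.01·(-6.47, -8.09, 5.07) = (-0.3653, -1.8341, 0.8943)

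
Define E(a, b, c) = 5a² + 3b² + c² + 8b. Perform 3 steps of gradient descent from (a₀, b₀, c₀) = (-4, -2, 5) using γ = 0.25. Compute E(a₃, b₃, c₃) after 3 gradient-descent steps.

906.328125

∇E = (10a, 6b + 8, 2c)
Step 1: at (-4, -2, 5), ∇E = (-40, -4, 10) → (-4, -2, 5) − 0.25·(-40, -4, 10) = (6, -1, 2.5)
Step 2: at (6, -1, 2.5), ∇E = (60, 2, 5) → (6, -1, 2.5) − 0.25·(60, 2, 5) = (-9, -1.5, 1.25)
Step 3: at (-9, -1.5, 1.25), ∇E = (-90, -1, 2.5) → (-9, -1.5, 1.25) − 0.25·(-90, -1, 2.5) = (13.5, -1.25, 0.625)
E(13.5, -1.25, 0.625) = 906.328125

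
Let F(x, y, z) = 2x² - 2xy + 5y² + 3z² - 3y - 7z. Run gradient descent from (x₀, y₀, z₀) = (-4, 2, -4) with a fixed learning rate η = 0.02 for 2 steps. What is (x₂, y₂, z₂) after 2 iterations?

(-3.252, 1.116, -2.8344)

∇F = (4x - 2y, -2x + 10y - 3, 6z - 7)
(x₁, y₁, z₁) = (-4, 2, -4) − 0.02·(-20, 25, -31) = (-3.6, 1.5, -3.38)
(x₂, y₂, z₂) = (-3.6, 1.5, -3.38) − 0.02·(-17.4, 19.2, -27.28) = (-3.252, 1.116, -2.8344)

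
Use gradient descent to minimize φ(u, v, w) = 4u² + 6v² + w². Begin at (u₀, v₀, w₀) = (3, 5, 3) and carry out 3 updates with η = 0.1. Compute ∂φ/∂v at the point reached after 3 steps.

∇φ = (8u, 12v, 2w)
Step 1: at (3, 5, 3), ∇φ = (24, 60, 6) → (3, 5, 3) − 0.1·(24, 60, 6) = (0.6, -1, 2.4)
Step 2: at (0.6, -1, 2.4), ∇φ = (4.8, -12, 4.8) → (0.6, -1, 2.4) − 0.1·(4.8, -12, 4.8) = (0.12, 0.2, 1.92)
Step 3: at (0.12, 0.2, 1.92), ∇φ = (0.96, 2.4, 3.84) → (0.12, 0.2, 1.92) − 0.1·(0.96, 2.4, 3.84) = (0.024, -0.04, 1.536)
∂φ/∂v at (0.024, -0.04, 1.536) = -0.48

-0.48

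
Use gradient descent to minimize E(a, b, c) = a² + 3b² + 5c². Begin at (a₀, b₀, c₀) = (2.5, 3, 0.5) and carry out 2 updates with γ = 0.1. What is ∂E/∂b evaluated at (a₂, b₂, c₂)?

2.88

∇E = (2a, 6b, 10c)
Step 1: at (2.5, 3, 0.5), ∇E = (5, 18, 5) → (2.5, 3, 0.5) − 0.1·(5, 18, 5) = (2, 1.2, 0)
Step 2: at (2, 1.2, 0), ∇E = (4, 7.2, 0) → (2, 1.2, 0) − 0.1·(4, 7.2, 0) = (1.6, 0.48, 0)
∂E/∂b at (1.6, 0.48, 0) = 2.88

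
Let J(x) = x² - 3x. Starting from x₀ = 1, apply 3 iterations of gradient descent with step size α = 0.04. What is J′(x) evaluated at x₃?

J′(x) = 2x - 3
x₁ = 1 − 0.04·(-1) = 1.04
x₂ = 1.04 − 0.04·(-0.92) = 1.0768
x₃ = 1.0768 − 0.04·(-0.8464) = 1.110656
J′(x) at (1.110656) = -0.778688

-0.778688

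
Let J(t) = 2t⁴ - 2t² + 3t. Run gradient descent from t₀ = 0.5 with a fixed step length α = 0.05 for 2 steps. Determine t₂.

0.3044

J′(t) = 8t³ - 4t + 3
Step 1: J′(0.5) = 2; t₁ = 0.5 − 0.05·2 = 0.4
Step 2: J′(0.4) = 1.912; t₂ = 0.4 − 0.05·1.912 = 0.3044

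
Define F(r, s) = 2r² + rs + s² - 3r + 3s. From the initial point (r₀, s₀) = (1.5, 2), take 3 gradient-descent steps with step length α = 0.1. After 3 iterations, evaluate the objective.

∇F = (4r + s - 3, r + 2s + 3)
Step 1: at (1.5, 2), ∇F = (5, 8.5) → (1.5, 2) − 0.1·(5, 8.5) = (1, 1.15)
Step 2: at (1, 1.15), ∇F = (2.15, 6.3) → (1, 1.15) − 0.1·(2.15, 6.3) = (0.785, 0.52)
Step 3: at (0.785, 0.52), ∇F = (0.66, 4.825) → (0.785, 0.52) − 0.1·(0.66, 4.825) = (0.719, 0.0375)
F(0.719, 0.0375) = -0.98220925

-0.98220925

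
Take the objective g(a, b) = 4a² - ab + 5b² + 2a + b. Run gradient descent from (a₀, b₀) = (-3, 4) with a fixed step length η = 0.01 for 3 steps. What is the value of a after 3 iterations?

∇g = (8a - b + 2, -a + 10b + 1)
(a₁, b₁) = (-3, 4) − 0.01·(-26, 44) = (-2.74, 3.56)
(a₂, b₂) = (-2.74, 3.56) − 0.01·(-23.48, 39.34) = (-2.5052, 3.1666)
(a₃, b₃) = (-2.5052, 3.1666) − 0.01·(-21.2082, 35.1712) = (-2.293118, 2.814888)
a = -2.293118

-2.293118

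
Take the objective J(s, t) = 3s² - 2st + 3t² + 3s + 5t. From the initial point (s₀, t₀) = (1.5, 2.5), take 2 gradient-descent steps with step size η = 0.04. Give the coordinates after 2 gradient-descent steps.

(0.9528, 1.2808)

∇J = (6s - 2t + 3, -2s + 6t + 5)
Step 1: at (1.5, 2.5), ∇J = (7, 17) → (1.5, 2.5) − 0.04·(7, 17) = (1.22, 1.82)
Step 2: at (1.22, 1.82), ∇J = (6.68, 13.48) → (1.22, 1.82) − 0.04·(6.68, 13.48) = (0.9528, 1.2808)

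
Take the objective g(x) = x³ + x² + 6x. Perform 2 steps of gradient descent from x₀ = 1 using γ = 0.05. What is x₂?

0.074625

g′(x) = 3x² + 2x + 6
x₁ = 1 − 0.05·11 = 0.45
x₂ = 0.45 − 0.05·7.5075 = 0.074625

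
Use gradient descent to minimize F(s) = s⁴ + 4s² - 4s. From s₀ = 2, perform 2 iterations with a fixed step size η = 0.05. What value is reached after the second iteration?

F′(s) = 4s³ + 8s - 4
Step 1: F′(2) = 44; s₁ = 2 − 0.05·44 = -0.2
Step 2: F′(-0.2) = -5.632; s₂ = -0.2 − 0.05·(-5.632) = 0.0816

0.0816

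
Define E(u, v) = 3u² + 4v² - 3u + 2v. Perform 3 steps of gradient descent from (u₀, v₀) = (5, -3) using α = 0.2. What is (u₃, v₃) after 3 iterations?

(0.464, 0.344)

∇E = (6u - 3, 8v + 2)
Step 1: at (5, -3), ∇E = (27, -22) → (5, -3) − 0.2·(27, -22) = (-0.4, 1.4)
Step 2: at (-0.4, 1.4), ∇E = (-5.4, 13.2) → (-0.4, 1.4) − 0.2·(-5.4, 13.2) = (0.68, -1.24)
Step 3: at (0.68, -1.24), ∇E = (1.08, -7.92) → (0.68, -1.24) − 0.2·(1.08, -7.92) = (0.464, 0.344)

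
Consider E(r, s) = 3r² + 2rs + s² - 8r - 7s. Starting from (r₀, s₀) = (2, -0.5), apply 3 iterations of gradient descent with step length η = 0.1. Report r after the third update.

1.344

∇E = (6r + 2s - 8, 2r + 2s - 7)
Step 1: at (2, -0.5), ∇E = (3, -4) → (2, -0.5) − 0.1·(3, -4) = (1.7, -0.1)
Step 2: at (1.7, -0.1), ∇E = (2, -3.8) → (1.7, -0.1) − 0.1·(2, -3.8) = (1.5, 0.28)
Step 3: at (1.5, 0.28), ∇E = (1.56, -3.44) → (1.5, 0.28) − 0.1·(1.56, -3.44) = (1.344, 0.624)
r = 1.344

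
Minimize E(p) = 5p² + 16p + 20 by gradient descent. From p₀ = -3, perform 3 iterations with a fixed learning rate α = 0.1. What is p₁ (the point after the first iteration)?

E′(p) = 10p + 16
Step 1: E′(-3) = -14; p₁ = -3 − 0.1·(-14) = -1.6

-1.6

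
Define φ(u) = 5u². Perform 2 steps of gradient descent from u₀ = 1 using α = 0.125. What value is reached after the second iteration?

φ′(u) = 10u
u₁ = 1 − 0.125·10 = -0.25
u₂ = -0.25 − 0.125·(-2.5) = 0.0625

0.0625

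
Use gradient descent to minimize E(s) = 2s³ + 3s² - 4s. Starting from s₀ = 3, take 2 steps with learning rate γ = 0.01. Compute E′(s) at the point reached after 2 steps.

E′(s) = 6s² + 6s - 4
s₁ = 3 − 0.01·68 = 2.32
s₂ = 2.32 − 0.01·42.2144 = 1.897856
E′(s) at (1.897856) = 28.998280380416

28.998280380416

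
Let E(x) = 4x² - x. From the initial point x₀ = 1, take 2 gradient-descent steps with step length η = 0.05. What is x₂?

E′(x) = 8x - 1
Step 1: E′(1) = 7; x₁ = 1 − 0.05·7 = 0.65
Step 2: E′(0.65) = 4.2; x₂ = 0.65 − 0.05·4.2 = 0.44

0.44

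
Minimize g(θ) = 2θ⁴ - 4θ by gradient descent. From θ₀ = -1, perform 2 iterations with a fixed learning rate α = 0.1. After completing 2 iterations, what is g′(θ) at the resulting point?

-2.326708273152

g′(θ) = 8θ³ - 4
Step 1: g′(-1) = -12; θ₁ = -1 − 0.1·(-12) = 0.2
Step 2: g′(0.2) = -3.936; θ₂ = 0.2 − 0.1·(-3.936) = 0.5936
g′(θ) at (0.5936) = -2.326708273152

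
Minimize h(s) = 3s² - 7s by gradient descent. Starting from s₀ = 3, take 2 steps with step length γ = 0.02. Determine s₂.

h′(s) = 6s - 7
Step 1: h′(3) = 11; s₁ = 3 − 0.02·11 = 2.78
Step 2: h′(2.78) = 9.68; s₂ = 2.78 − 0.02·9.68 = 2.5864

2.5864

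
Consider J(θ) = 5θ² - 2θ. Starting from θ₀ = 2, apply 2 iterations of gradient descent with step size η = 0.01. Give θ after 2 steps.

1.658

J′(θ) = 10θ - 2
Step 1: J′(2) = 18; θ₁ = 2 − 0.01·18 = 1.82
Step 2: J′(1.82) = 16.2; θ₂ = 1.82 − 0.01·16.2 = 1.658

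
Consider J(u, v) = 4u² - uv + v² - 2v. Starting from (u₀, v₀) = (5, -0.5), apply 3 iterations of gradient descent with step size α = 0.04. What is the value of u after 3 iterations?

1.56

∇J = (8u - v, -u + 2v - 2)
(u₁, v₁) = (5, -0.5) − 0.04·(40.5, -8) = (3.38, -0.18)
(u₂, v₂) = (3.38, -0.18) − 0.04·(27.22, -5.74) = (2.2912, 0.0496)
(u₃, v₃) = (2.2912, 0.0496) − 0.04·(18.28, -4.192) = (1.56, 0.21728)
u = 1.56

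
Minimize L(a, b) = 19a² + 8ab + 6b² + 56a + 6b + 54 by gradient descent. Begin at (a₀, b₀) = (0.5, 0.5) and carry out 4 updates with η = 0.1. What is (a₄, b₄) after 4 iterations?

(159.536, 46.1672)

∇L = (38a + 8b + 56, 8a + 12b + 6)
(a₁, b₁) = (0.5, 0.5) − 0.1·(79, 16) = (-7.4, -1.1)
(a₂, b₂) = (-7.4, -1.1) − 0.1·(-234, -66.4) = (16, 5.54)
(a₃, b₃) = (16, 5.54) − 0.1·(708.32, 200.48) = (-54.832, -14.508)
(a₄, b₄) = (-54.832, -14.508) − 0.1·(-2143.68, -606.752) = (159.536, 46.1672)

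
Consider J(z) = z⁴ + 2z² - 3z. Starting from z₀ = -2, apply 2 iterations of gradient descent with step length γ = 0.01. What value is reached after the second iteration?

J′(z) = 4z³ + 4z - 3
Step 1: J′(-2) = -43; z₁ = -2 − 0.01·(-43) = -1.57
Step 2: J′(-1.57) = -24.759572; z₂ = -1.57 − 0.01·(-24.759572) = -1.32240428

-1.32240428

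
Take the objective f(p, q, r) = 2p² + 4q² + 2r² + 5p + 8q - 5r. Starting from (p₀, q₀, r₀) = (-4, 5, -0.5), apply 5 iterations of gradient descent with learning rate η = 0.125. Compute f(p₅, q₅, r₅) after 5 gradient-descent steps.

∇f = (4p + 5, 8q + 8, 4r - 5)
(p₁, q₁, r₁) = (-4, 5, -0.5) − 0.125·(-11, 48, -7) = (-2.625, -1, 0.375)
(p₂, q₂, r₂) = (-2.625, -1, 0.375) − 0.125·(-5.5, 0, -3.5) = (-1.9375, -1, 0.8125)
(p₃, q₃, r₃) = (-1.9375, -1, 0.8125) − 0.125·(-2.75, 0, -1.75) = (-1.59375, -1, 1.03125)
(p₄, q₄, r₄) = (-1.59375, -1, 1.03125) − 0.125·(-1.375, 0, -0.875) = (-1.421875, -1, 1.140625)
(p₅, q₅, r₅) = (-1.421875, -1, 1.140625) − 0.125·(-0.6875, 0, -0.4375) = (-1.3359375, -1, 1.1953125)
f(-1.3359375, -1, 1.1953125) = -10.229248046875

-10.229248046875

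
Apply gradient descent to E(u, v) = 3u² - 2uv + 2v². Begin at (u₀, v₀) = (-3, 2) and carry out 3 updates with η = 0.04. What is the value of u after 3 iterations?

-1.05376

∇E = (6u - 2v, -2u + 4v)
(u₁, v₁) = (-3, 2) − 0.04·(-22, 14) = (-2.12, 1.44)
(u₂, v₂) = (-2.12, 1.44) − 0.04·(-15.6, 10) = (-1.496, 1.04)
(u₃, v₃) = (-1.496, 1.04) − 0.04·(-11.056, 7.152) = (-1.05376, 0.75392)
u = -1.05376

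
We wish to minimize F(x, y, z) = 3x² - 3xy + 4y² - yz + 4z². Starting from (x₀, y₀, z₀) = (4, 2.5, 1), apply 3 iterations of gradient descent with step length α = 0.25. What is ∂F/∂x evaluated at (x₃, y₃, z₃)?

∇F = (6x - 3y, -3x + 8y - z, -y + 8z)
(x₁, y₁, z₁) = (4, 2.5, 1) − 0.25·(16.5, 7, 5.5) = (-0.125, 0.75, -0.375)
(x₂, y₂, z₂) = (-0.125, 0.75, -0.375) − 0.25·(-3, 6.75, -3.75) = (0.625, -0.9375, 0.5625)
(x₃, y₃, z₃) = (0.625, -0.9375, 0.5625) − 0.25·(6.5625, -9.9375, 5.4375) = (-1.015625, 1.546875, -0.796875)
∂F/∂x at (-1.015625, 1.546875, -0.796875) = -10.734375

-10.734375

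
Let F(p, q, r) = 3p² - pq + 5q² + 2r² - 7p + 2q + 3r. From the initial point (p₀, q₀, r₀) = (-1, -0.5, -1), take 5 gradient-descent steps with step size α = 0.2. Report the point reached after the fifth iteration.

∇F = (6p - q - 7, -p + 10q + 2, 4r + 3)
Step 1: at (-1, -0.5, -1), ∇F = (-12.5, -2, -1) → (-1, -0.5, -1) − 0.2·(-12.5, -2, -1) = (1.5, -0.1, -0.8)
Step 2: at (1.5, -0.1, -0.8), ∇F = (2.1, -0.5, -0.2) → (1.5, -0.1, -0.8) − 0.2·(2.1, -0.5, -0.2) = (1.08, 0, -0.76)
Step 3: at (1.08, 0, -0.76), ∇F = (-0.52, 0.92, -0.04) → (1.08, 0, -0.76) − 0.2·(-0.52, 0.92, -0.04) = (1.184, -0.184, -0.752)
Step 4: at (1.184, -0.184, -0.752), ∇F = (0.288, -1.024, -0.008) → (1.184, -0.184, -0.752) − 0.2·(0.288, -1.024, -0.008) = (1.1264, 0.0208, -0.7504)
Step 5: at (1.1264, 0.0208, -0.7504), ∇F = (-0.2624, 1.0816, -0.0016) → (1.1264, 0.0208, -0.7504) − 0.2·(-0.2624, 1.0816, -0.0016) = (1.17888, -0.19552, -0.75008)

(1.17888, -0.19552, -0.75008)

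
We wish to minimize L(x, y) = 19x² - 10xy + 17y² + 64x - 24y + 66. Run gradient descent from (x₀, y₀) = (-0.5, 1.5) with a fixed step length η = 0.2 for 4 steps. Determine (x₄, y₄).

(545.292, 209.0008)

∇L = (38x - 10y + 64, -10x + 34y - 24)
(x₁, y₁) = (-0.5, 1.5) − 0.2·(30, 32) = (-6.5, -4.9)
(x₂, y₂) = (-6.5, -4.9) − 0.2·(-134, -125.6) = (20.3, 20.22)
(x₃, y₃) = (20.3, 20.22) − 0.2·(633.2, 460.48) = (-106.34, -71.876)
(x₄, y₄) = (-106.34, -71.876) − 0.2·(-3258.16, -1404.384) = (545.292, 209.0008)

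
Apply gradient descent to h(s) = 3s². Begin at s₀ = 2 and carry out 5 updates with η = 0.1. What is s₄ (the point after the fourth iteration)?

h′(s) = 6s
s₁ = 2 − 0.1·12 = 0.8
s₂ = 0.8 − 0.1·4.8 = 0.32
s₃ = 0.32 − 0.1·1.92 = 0.128
s₄ = 0.128 − 0.1·0.768 = 0.0512

0.0512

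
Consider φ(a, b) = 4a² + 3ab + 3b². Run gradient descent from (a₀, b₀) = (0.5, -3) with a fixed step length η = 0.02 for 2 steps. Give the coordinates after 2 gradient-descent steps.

∇φ = (8a + 3b, 3a + 6b)
Step 1: at (0.5, -3), ∇φ = (-5, -16.5) → (0.5, -3) − 0.02·(-5, -16.5) = (0.6, -2.67)
Step 2: at (0.6, -2.67), ∇φ = (-3.21, -14.22) → (0.6, -2.67) − 0.02·(-3.21, -14.22) = (0.6642, -2.3856)

(0.6642, -2.3856)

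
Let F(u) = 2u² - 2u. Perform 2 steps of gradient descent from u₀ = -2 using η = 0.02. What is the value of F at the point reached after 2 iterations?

8.454912

F′(u) = 4u - 2
u₁ = -2 − 0.02·(-10) = -1.8
u₂ = -1.8 − 0.02·(-9.2) = -1.616
F(-1.616) = 8.454912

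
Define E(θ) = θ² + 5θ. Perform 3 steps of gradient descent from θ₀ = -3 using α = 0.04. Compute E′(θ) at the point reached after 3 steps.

E′(θ) = 2θ + 5
θ₁ = -3 − 0.04·(-1) = -2.96
θ₂ = -2.96 − 0.04·(-0.92) = -2.9232
θ₃ = -2.9232 − 0.04·(-0.8464) = -2.889344
E′(θ) at (-2.889344) = -0.778688

-0.778688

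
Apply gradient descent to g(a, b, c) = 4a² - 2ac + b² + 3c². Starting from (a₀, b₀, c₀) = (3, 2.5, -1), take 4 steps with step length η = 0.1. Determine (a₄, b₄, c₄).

(0.0288, 1.024, 0.0464)

∇g = (8a - 2c, 2b, -2a + 6c)
(a₁, b₁, c₁) = (3, 2.5, -1) − 0.1·(26, 5, -12) = (0.4, 2, 0.2)
(a₂, b₂, c₂) = (0.4, 2, 0.2) − 0.1·(2.8, 4, 0.4) = (0.12, 1.6, 0.16)
(a₃, b₃, c₃) = (0.12, 1.6, 0.16) − 0.1·(0.64, 3.2, 0.72) = (0.056, 1.28, 0.088)
(a₄, b₄, c₄) = (0.056, 1.28, 0.088) − 0.1·(0.272, 2.56, 0.416) = (0.0288, 1.024, 0.0464)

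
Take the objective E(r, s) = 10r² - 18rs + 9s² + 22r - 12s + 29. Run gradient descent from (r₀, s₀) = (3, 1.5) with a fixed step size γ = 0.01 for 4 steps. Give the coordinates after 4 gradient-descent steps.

(1.63983576, 2.27307816)

∇E = (20r - 18s + 22, -18r + 18s - 12)
Step 1: at (3, 1.5), ∇E = (55, -39) → (3, 1.5) − 0.01·(55, -39) = (2.45, 1.89)
Step 2: at (2.45, 1.89), ∇E = (36.98, -22.08) → (2.45, 1.89) − 0.01·(36.98, -22.08) = (2.0802, 2.1108)
Step 3: at (2.0802, 2.1108), ∇E = (25.6096, -11.4492) → (2.0802, 2.1108) − 0.01·(25.6096, -11.4492) = (1.824104, 2.225292)
Step 4: at (1.824104, 2.225292), ∇E = (18.426824, -4.778616) → (1.824104, 2.225292) − 0.01·(18.426824, -4.778616) = (1.63983576, 2.27307816)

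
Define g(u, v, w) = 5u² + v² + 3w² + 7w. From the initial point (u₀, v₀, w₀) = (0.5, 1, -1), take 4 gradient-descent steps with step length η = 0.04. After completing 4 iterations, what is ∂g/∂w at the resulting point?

∇g = (10u, 2v, 6w + 7)
(u₁, v₁, w₁) = (0.5, 1, -1) − 0.04·(5, 2, 1) = (0.3, 0.92, -1.04)
(u₂, v₂, w₂) = (0.3, 0.92, -1.04) − 0.04·(3, 1.84, 0.76) = (0.18, 0.8464, -1.0704)
(u₃, v₃, w₃) = (0.18, 0.8464, -1.0704) − 0.04·(1.8, 1.6928, 0.5776) = (0.108, 0.778688, -1.093504)
(u₄, v₄, w₄) = (0.108, 0.778688, -1.093504) − 0.04·(1.08, 1.557376, 0.438976) = (0.0648, 0.71639296, -1.11106304)
∂g/∂w at (0.0648, 0.71639296, -1.11106304) = 0.33362176

0.33362176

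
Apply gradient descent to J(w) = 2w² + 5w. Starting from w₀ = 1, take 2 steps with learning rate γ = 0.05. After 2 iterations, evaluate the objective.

J′(w) = 4w + 5
w₁ = 1 − 0.05·9 = 0.55
w₂ = 0.55 − 0.05·7.2 = 0.19
J(0.19) = 1.0222

1.0222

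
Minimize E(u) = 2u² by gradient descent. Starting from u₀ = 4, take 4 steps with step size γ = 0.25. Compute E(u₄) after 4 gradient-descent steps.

E′(u) = 4u
u₁ = 4 − 0.25·16 = 0
u₂ = 0 − 0.25·0 = 0
u₃ = 0 − 0.25·0 = 0
u₄ = 0 − 0.25·0 = 0
E(0) = 0

0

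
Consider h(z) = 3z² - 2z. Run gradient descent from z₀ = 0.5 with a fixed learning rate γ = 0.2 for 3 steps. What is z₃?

h′(z) = 6z - 2
Step 1: h′(0.5) = 1; z₁ = 0.5 − 0.2·1 = 0.3
Step 2: h′(0.3) = -0.2; z₂ = 0.3 − 0.2·(-0.2) = 0.34
Step 3: h′(0.34) = 0.04; z₃ = 0.34 − 0.2·0.04 = 0.332

0.332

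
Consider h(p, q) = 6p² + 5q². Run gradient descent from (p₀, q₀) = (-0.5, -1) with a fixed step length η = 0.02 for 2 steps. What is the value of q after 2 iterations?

-0.64

∇h = (12p, 10q)
Step 1: at (-0.5, -1), ∇h = (-6, -10) → (-0.5, -1) − 0.02·(-6, -10) = (-0.38, -0.8)
Step 2: at (-0.38, -0.8), ∇h = (-4.56, -8) → (-0.38, -0.8) − 0.02·(-4.56, -8) = (-0.2888, -0.64)
q = -0.64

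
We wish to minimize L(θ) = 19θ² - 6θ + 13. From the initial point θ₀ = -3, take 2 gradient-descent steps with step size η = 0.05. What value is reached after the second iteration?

-2.4

L′(θ) = 38θ - 6
θ₁ = -3 − 0.05·(-120) = 3
θ₂ = 3 − 0.05·108 = -2.4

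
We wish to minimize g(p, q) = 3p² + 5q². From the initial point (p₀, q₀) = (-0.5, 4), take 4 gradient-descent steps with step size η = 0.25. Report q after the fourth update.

20.25

∇g = (6p, 10q)
(p₁, q₁) = (-0.5, 4) − 0.25·(-3, 40) = (0.25, -6)
(p₂, q₂) = (0.25, -6) − 0.25·(1.5, -60) = (-0.125, 9)
(p₃, q₃) = (-0.125, 9) − 0.25·(-0.75, 90) = (0.0625, -13.5)
(p₄, q₄) = (0.0625, -13.5) − 0.25·(0.375, -135) = (-0.03125, 20.25)
q = 20.25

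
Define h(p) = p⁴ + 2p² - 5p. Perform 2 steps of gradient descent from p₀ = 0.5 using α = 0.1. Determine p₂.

0.78125

h′(p) = 4p³ + 4p - 5
p₁ = 0.5 − 0.1·(-2.5) = 0.75
p₂ = 0.75 − 0.1·(-0.3125) = 0.78125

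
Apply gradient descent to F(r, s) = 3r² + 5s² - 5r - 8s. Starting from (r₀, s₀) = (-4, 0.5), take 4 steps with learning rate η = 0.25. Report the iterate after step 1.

(3.25, 1.25)

∇F = (6r - 5, 10s - 8)
(r₁, s₁) = (-4, 0.5) − 0.25·(-29, -3) = (3.25, 1.25)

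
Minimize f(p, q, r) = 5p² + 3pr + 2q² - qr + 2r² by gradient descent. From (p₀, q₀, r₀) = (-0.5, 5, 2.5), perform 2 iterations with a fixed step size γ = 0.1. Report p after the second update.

∇f = (10p + 3r, 4q - r, 3p - q + 4r)
(p₁, q₁, r₁) = (-0.5, 5, 2.5) − 0.1·(2.5, 17.5, 3.5) = (-0.75, 3.25, 2.15)
(p₂, q₂, r₂) = (-0.75, 3.25, 2.15) − 0.1·(-1.05, 10.85, 3.1) = (-0.645, 2.165, 1.84)
p = -0.645

-0.645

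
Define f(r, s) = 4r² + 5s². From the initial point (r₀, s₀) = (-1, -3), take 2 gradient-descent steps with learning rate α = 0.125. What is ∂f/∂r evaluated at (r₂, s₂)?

0

∇f = (8r, 10s)
Step 1: at (-1, -3), ∇f = (-8, -30) → (-1, -3) − 0.125·(-8, -30) = (0, 0.75)
Step 2: at (0, 0.75), ∇f = (0, 7.5) → (0, 0.75) − 0.125·(0, 7.5) = (0, -0.1875)
∂f/∂r at (0, -0.1875) = 0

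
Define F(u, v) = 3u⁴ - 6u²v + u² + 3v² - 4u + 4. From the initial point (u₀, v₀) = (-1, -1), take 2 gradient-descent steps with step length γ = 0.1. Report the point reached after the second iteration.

(-7.12, 2.48)

∇F = (12u³ - 12uv + 2u - 4, -6u² + 6v)
(u₁, v₁) = (-1, -1) − 0.1·(-30, -12) = (2, 0.2)
(u₂, v₂) = (2, 0.2) − 0.1·(91.2, -22.8) = (-7.12, 2.48)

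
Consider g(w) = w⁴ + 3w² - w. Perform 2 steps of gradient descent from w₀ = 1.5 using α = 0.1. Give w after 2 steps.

-0.05015

g′(w) = 4w³ + 6w - 1
Step 1: g′(1.5) = 21.5; w₁ = 1.5 − 0.1·21.5 = -0.65
Step 2: g′(-0.65) = -5.9985; w₂ = -0.65 − 0.1·(-5.9985) = -0.05015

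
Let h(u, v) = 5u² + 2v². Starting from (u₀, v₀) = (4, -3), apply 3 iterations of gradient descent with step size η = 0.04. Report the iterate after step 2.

∇h = (10u, 4v)
(u₁, v₁) = (4, -3) − 0.04·(40, -12) = (2.4, -2.52)
(u₂, v₂) = (2.4, -2.52) − 0.04·(24, -10.08) = (1.44, -2.1168)

(1.44, -2.1168)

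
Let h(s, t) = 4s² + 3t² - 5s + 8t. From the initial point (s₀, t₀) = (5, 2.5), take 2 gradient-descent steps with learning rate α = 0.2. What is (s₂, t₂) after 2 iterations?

∇h = (8s - 5, 6t + 8)
Step 1: at (5, 2.5), ∇h = (35, 23) → (5, 2.5) − 0.2·(35, 23) = (-2, -2.1)
Step 2: at (-2, -2.1), ∇h = (-21, -4.6) → (-2, -2.1) − 0.2·(-21, -4.6) = (2.2, -1.18)

(2.2, -1.18)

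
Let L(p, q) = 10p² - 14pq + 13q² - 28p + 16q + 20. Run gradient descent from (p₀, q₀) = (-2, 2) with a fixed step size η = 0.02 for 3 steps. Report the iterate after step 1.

(-0.08, 0.08)

∇L = (20p - 14q - 28, -14p + 26q + 16)
(p₁, q₁) = (-2, 2) − 0.02·(-96, 96) = (-0.08, 0.08)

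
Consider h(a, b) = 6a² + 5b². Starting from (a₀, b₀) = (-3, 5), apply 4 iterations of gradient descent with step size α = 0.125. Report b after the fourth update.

0.01953125

∇h = (12a, 10b)
Step 1: at (-3, 5), ∇h = (-36, 50) → (-3, 5) − 0.125·(-36, 50) = (1.5, -1.25)
Step 2: at (1.5, -1.25), ∇h = (18, -12.5) → (1.5, -1.25) − 0.125·(18, -12.5) = (-0.75, 0.3125)
Step 3: at (-0.75, 0.3125), ∇h = (-9, 3.125) → (-0.75, 0.3125) − 0.125·(-9, 3.125) = (0.375, -0.078125)
Step 4: at (0.375, -0.078125), ∇h = (4.5, -0.78125) → (0.375, -0.078125) − 0.125·(4.5, -0.78125) = (-0.1875, 0.01953125)
b = 0.01953125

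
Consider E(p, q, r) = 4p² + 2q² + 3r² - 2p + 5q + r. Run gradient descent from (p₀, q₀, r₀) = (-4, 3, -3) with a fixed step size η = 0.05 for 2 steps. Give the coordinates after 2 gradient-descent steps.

∇E = (8p - 2, 4q + 5, 6r + 1)
Step 1: at (-4, 3, -3), ∇E = (-34, 17, -17) → (-4, 3, -3) − 0.05·(-34, 17, -17) = (-2.3, 2.15, -2.15)
Step 2: at (-2.3, 2.15, -2.15), ∇E = (-20.4, 13.6, -11.9) → (-2.3, 2.15, -2.15) − 0.05·(-20.4, 13.6, -11.9) = (-1.28, 1.47, -1.555)

(-1.28, 1.47, -1.555)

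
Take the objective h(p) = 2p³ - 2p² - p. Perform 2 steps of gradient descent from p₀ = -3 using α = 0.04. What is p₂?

-13.9824

h′(p) = 6p² - 4p - 1
Step 1: h′(-3) = 65; p₁ = -3 − 0.04·65 = -5.6
Step 2: h′(-5.6) = 209.56; p₂ = -5.6 − 0.04·209.56 = -13.9824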